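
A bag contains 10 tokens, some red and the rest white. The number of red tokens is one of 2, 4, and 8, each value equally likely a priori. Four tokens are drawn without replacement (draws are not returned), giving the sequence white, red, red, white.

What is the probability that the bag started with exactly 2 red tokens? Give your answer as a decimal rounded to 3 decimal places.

0.192

For each hypothesis, P(data | H) works out to: P(data | r = 2) = (8/10)(2/9)(1/8)(7/7) = 0.022222; P(data | r = 4) = (6/10)(4/9)(3/8)(5/7) = 0.071429; P(data | r = 8) = (2/10)(8/9)(7/8)(1/7) = 0.022222.
Weighting by the prior gives 1/3 · 0.022222 = 0.0074074, 1/3 · 0.071429 = 0.02381, 1/3 · 0.022222 = 0.0074074; these sum to 0.038624.
So P(r = 2 | data) = (0.0074074) / (0.038624) = 0.19178.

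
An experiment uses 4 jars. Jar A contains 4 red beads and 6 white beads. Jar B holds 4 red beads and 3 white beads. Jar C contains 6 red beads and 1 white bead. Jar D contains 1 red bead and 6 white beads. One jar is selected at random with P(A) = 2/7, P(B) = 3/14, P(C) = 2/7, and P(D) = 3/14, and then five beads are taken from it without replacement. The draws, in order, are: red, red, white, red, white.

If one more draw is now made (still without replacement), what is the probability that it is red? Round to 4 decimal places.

0.3929

The likelihood of the observed sequence under each hypothesis: P(data | jar A) = (4/10)(3/9)(6/8)(2/7)(5/6) = 1/42; P(data | jar B) = (4/7)(3/6)(3/5)(2/4)(2/3) = 2/35; P(data | jar C) = (6/7)(5/6)(1/5)(4/4)(0/3) = 0; P(data | jar D) = (1/7)(0/6) = 0.
Weighting by the prior gives 2/7 · 1/42 = 1/147, 3/14 · 2/35 = 3/245, 2/7 · 0 = 0, 3/14 · 0 = 0; summing to 2/105.
The posterior is then P(jar A | data) = 5/14, P(jar B | data) = 9/14, P(jar C | data) = 0, P(jar D | data) = 0.
Averaging over the posterior, P(red next | data) = (1/5)(5/14) + (1/2)(9/14) = 11/28.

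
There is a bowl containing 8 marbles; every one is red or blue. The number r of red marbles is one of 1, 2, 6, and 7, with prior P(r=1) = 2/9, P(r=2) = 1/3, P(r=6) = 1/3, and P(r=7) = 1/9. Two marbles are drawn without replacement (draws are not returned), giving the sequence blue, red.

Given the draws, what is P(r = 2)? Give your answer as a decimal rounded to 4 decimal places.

Compute the likelihood of the observed sequence for each case: P(data | r = 1) = (7/8)(1/7) = 1/8; P(data | r = 2) = (6/8)(2/7) = 3/14; P(data | r = 6) = (2/8)(6/7) = 3/14; P(data | r = 7) = (1/8)(7/7) = 1/8.
The prior-weighted likelihoods are 2/9 · 1/8 = 1/36, 1/3 · 3/14 = 1/14, 1/3 · 3/14 = 1/14, 1/9 · 1/8 = 1/72; these sum to 31/168.
By Bayes' rule, P(r = 2 | data) = (1/14) / (31/168) = 12/31.

0.3871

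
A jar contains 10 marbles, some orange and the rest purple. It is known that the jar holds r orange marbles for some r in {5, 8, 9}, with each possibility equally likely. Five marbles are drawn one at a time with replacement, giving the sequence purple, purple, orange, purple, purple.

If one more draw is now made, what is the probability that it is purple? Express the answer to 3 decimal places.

For each hypothesis, P(data | H) works out to: P(data | r = 5) = (5/10)(5/10)(5/10)(5/10)(5/10) = 0.03125; P(data | r = 8) = (2/10)(2/10)(8/10)(2/10)(2/10) = 0.00128; P(data | r = 9) = (1/10)(1/10)(9/10)(1/10)(1/10) = 9e-05.
The prior-weighted likelihoods are 1/3 · 0.03125 = 0.010417, 1/3 · 0.00128 = 0.00042667, 1/3 · 9e-05 = 3e-05; with total 0.010873.
The posterior is then P(r = 5 | data) = 0.958, P(r = 8 | data) = 0.03924, P(r = 9 | data) = 0.002759.
So P(purple next | data) = Σ P(purple next | H) P(H | data) = (1/2)(0.958) + (1/5)(0.03924) + (1/10)(0.002759) = 0.48712.

0.487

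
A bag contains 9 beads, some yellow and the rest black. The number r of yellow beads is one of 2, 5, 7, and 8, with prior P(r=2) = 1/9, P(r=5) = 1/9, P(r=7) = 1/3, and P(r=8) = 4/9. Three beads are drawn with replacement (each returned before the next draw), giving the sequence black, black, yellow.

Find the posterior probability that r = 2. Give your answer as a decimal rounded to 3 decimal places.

0.333

The likelihood of the observed sequence under each hypothesis: P(data | r = 2) = (7/9)(7/9)(2/9) = 0.13443; P(data | r = 5) = (4/9)(4/9)(5/9) = 0.10974; P(data | r = 7) = (2/9)(2/9)(7/9) = 0.038409; P(data | r = 8) = (1/9)(1/9)(8/9) = 0.010974.
Multiplying each by its prior: 1/9 · 0.13443 = 0.014937, 1/9 · 0.10974 = 0.012193, 1/3 · 0.038409 = 0.012803, 4/9 · 0.010974 = 0.0048773; with total 0.04481.
So P(r = 2 | data) = (0.014937) / (0.04481) = 0.33333.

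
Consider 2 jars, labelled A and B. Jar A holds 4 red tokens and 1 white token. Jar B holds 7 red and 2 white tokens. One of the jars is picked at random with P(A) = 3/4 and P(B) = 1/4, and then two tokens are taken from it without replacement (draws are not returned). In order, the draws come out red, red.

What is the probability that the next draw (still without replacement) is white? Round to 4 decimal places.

Under each hypothesis, the probability of the observed sequence is: P(data | jar A) = (4/5)(3/4) = 3/5; P(data | jar B) = (7/9)(6/8) = 7/12.
The prior-weighted likelihoods are 3/4 · 3/5 = 9/20, 1/4 · 7/12 = 7/48; with total 143/240.
Normalising, the posterior is P(jar A | data) = 108/143, P(jar B | data) = 35/143.
So P(white next | data) = Σ P(white next | H) P(H | data) = (1/3)(108/143) + (2/7)(35/143) = 46/143.

0.3217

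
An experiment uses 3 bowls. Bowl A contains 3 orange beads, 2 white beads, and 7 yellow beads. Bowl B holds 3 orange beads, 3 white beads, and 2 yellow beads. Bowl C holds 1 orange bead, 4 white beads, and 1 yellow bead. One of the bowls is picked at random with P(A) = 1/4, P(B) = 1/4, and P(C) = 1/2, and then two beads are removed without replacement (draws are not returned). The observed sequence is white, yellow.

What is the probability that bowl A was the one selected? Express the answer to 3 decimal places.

Under each hypothesis, the probability of the observed sequence is: P(data | bowl A) = (2/12)(7/11) = 0.10606; P(data | bowl B) = (3/8)(2/7) = 0.10714; P(data | bowl C) = (4/6)(1/5) = 0.13333.
The prior-weighted likelihoods are 1/4 · 0.10606 = 0.026515, 1/4 · 0.10714 = 0.026786, 1/2 · 0.13333 = 0.066667; these sum to 0.11997.
By Bayes' rule, P(bowl A | data) = (0.026515) / (0.11997) = 0.22102.

0.221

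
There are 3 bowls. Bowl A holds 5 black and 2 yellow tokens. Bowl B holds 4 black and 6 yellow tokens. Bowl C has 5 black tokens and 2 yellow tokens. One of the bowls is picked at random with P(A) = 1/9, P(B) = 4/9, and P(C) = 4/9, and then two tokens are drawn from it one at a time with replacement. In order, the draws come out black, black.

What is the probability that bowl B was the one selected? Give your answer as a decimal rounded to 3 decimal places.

0.201

The likelihood of the observed sequence under each hypothesis: P(data | bowl A) = (5/7)(5/7) = 0.5102; P(data | bowl B) = (4/10)(4/10) = 0.16; P(data | bowl C) = (5/7)(5/7) = 0.5102.
Weighting by the prior gives 1/9 · 0.5102 = 0.056689, 4/9 · 0.16 = 0.071111, 4/9 · 0.5102 = 0.22676; with total 0.35456.
So P(bowl B | data) = (0.071111) / (0.35456) = 0.20056.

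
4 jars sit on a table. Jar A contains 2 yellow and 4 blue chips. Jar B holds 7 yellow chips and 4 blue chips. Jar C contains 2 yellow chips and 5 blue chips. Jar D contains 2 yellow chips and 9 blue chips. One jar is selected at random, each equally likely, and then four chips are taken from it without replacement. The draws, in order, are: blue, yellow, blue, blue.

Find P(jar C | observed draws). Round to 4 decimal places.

Compute the likelihood of the observed sequence for each case: P(data | jar A) = (4/6)(2/5)(3/4)(2/3) = 0.13333; P(data | jar B) = (4/11)(7/10)(3/9)(2/8) = 0.021212; P(data | jar C) = (5/7)(2/6)(4/5)(3/4) = 0.14286; P(data | jar D) = (9/11)(2/10)(8/9)(7/8) = 0.12727.
The prior-weighted likelihoods are 1/4 · 0.13333 = 0.033333, 1/4 · 0.021212 = 0.005303, 1/4 · 0.14286 = 0.035714, 1/4 · 0.12727 = 0.031818; with total 0.10617.
So P(jar C | data) = (0.035714) / (0.10617) = 0.33639.

0.3364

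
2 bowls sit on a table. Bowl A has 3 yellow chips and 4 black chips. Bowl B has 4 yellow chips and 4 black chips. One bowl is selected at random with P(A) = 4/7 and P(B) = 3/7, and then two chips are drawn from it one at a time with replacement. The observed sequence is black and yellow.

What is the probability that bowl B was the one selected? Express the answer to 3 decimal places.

0.434

For each hypothesis, P(data | H) works out to: P(data | bowl A) = (4/7)(3/7) = 0.2449; P(data | bowl B) = (4/8)(4/8) = 0.25.
The prior-weighted likelihoods are 4/7 · 0.2449 = 0.13994, 3/7 · 0.25 = 0.10714; with total 0.24708.
Therefore the posterior P(bowl B | data) = (0.10714) / (0.24708) = 0.43363.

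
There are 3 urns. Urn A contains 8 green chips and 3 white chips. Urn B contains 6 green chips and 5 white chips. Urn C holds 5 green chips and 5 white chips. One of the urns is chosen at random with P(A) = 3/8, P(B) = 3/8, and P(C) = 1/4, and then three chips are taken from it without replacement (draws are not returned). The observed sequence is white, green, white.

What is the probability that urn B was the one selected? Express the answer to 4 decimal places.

0.4621

For each hypothesis, P(data | H) works out to: P(data | urn A) = (3/11)(8/10)(2/9) = 0.048485; P(data | urn B) = (5/11)(6/10)(4/9) = 0.12121; P(data | urn C) = (5/10)(5/9)(4/8) = 0.13889.
The prior-weighted likelihoods are 3/8 · 0.048485 = 0.018182, 3/8 · 0.12121 = 0.045455, 1/4 · 0.13889 = 0.034722; these sum to 0.098359.
By Bayes' rule, P(urn B | data) = (0.045455) / (0.098359) = 0.46213.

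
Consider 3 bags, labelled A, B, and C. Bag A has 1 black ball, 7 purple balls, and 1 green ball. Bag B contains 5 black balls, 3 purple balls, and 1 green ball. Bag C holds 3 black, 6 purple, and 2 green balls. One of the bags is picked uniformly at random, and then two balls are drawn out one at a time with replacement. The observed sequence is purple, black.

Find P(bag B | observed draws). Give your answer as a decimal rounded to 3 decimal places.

0.441

For each hypothesis, P(data | H) works out to: P(data | bag A) = (7/9)(1/9) = 0.08642; P(data | bag B) = (3/9)(5/9) = 0.18519; P(data | bag C) = (6/11)(3/11) = 0.14876.
The prior-weighted likelihoods are 1/3 · 0.08642 = 0.028807, 1/3 · 0.18519 = 0.061728, 1/3 · 0.14876 = 0.049587; these sum to 0.14012.
So P(bag B | data) = (0.061728) / (0.14012) = 0.44053.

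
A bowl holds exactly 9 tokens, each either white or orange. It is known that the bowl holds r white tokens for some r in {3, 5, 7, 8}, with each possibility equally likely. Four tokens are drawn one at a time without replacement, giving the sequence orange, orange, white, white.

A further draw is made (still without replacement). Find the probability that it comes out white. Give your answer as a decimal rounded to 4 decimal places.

0.5238

The likelihood of the observed sequence under each hypothesis: P(data | r = 3) = (6/9)(5/8)(3/7)(2/6) = 5/84; P(data | r = 5) = (4/9)(3/8)(5/7)(4/6) = 5/63; P(data | r = 7) = (2/9)(1/8)(7/7)(6/6) = 1/36; P(data | r = 8) = (1/9)(0/8) = 0.
Weighting by the prior gives 1/4 · 5/84 = 5/336, 1/4 · 5/63 = 5/252, 1/4 · 1/36 = 1/144, 1/4 · 0 = 0; these sum to 1/24.
Normalising, the posterior is P(r = 3 | data) = 5/14, P(r = 5 | data) = 10/21, P(r = 7 | data) = 1/6, P(r = 8 | data) = 0.
The predictive probability is P(white next | data) = (1/5)(5/14) + (3/5)(10/21) + (1)(1/6) = 11/21.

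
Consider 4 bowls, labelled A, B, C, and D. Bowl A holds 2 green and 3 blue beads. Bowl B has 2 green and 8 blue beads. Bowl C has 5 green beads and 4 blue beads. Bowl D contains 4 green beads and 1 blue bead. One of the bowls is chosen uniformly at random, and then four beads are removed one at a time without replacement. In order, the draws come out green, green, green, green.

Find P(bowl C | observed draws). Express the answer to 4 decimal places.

For each hypothesis, P(data | H) works out to: P(data | bowl A) = (2/5)(1/4)(0/3) = 0; P(data | bowl B) = (2/10)(1/9)(0/8) = 0; P(data | bowl C) = (5/9)(4/8)(3/7)(2/6) = 0.039683; P(data | bowl D) = (4/5)(3/4)(2/3)(1/2) = 0.2.
Multiplying each by its prior: 1/4 · 0 = 0, 1/4 · 0 = 0, 1/4 · 0.039683 = 0.0099206, 1/4 · 0.2 = 0.05; these sum to 0.059921.
Hence P(bowl C | data) = (0.0099206) / (0.059921) = 0.16556.

0.1656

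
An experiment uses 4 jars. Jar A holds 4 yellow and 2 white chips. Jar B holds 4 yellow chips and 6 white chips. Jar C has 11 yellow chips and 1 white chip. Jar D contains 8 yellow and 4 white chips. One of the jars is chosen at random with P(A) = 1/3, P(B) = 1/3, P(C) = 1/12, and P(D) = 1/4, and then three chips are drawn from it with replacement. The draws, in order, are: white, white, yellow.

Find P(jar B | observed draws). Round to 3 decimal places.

0.523

Compute the likelihood of the observed sequence for each case: P(data | jar A) = (2/6)(2/6)(4/6) = 0.074074; P(data | jar B) = (6/10)(6/10)(4/10) = 0.144; P(data | jar C) = (1/12)(1/12)(11/12) = 0.0063657; P(data | jar D) = (4/12)(4/12)(8/12) = 0.074074.
The prior-weighted likelihoods are 1/3 · 0.074074 = 0.024691, 1/3 · 0.144 = 0.048, 1/12 · 0.0063657 = 0.00053048, 1/4 · 0.074074 = 0.018519; these sum to 0.09174.
So P(jar B | data) = (0.048) / (0.09174) = 0.52322.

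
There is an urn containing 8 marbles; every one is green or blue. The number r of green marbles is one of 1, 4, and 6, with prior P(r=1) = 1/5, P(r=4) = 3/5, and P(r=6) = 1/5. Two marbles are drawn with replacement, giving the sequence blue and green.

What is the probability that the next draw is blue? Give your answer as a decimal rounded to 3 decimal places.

The likelihood of the observed sequence under each hypothesis: P(data | r = 1) = (7/8)(1/8) = 7/64; P(data | r = 4) = (4/8)(4/8) = 1/4; P(data | r = 6) = (2/8)(6/8) = 3/16.
The prior-weighted likelihoods are 1/5 · 7/64 = 7/320, 3/5 · 1/4 = 3/20, 1/5 · 3/16 = 3/80; summing to 67/320.
Normalising, the posterior is P(r = 1 | data) = 7/67, P(r = 4 | data) = 48/67, P(r = 6 | data) = 12/67.
Averaging over the posterior, P(blue next | data) = (7/8)(7/67) + (1/2)(48/67) + (1/4)(12/67) = 265/536.

0.494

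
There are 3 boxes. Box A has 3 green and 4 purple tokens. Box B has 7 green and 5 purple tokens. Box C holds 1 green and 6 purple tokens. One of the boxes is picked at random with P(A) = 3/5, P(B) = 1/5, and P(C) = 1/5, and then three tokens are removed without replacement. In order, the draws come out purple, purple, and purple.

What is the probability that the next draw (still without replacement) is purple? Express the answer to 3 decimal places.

0.546

For each hypothesis, P(data | H) works out to: P(data | box A) = (4/7)(3/6)(2/5) = 0.11429; P(data | box B) = (5/12)(4/11)(3/10) = 0.045455; P(data | box C) = (6/7)(5/6)(4/5) = 0.57143.
Multiplying each by its prior: 3/5 · 0.11429 = 0.068571, 1/5 · 0.045455 = 0.0090909, 1/5 · 0.57143 = 0.11429; with total 0.19195.
Dividing through by the total gives posterior P(box A | data) = 0.35724, P(box B | data) = 0.047361, P(box C | data) = 0.5954.
Averaging over the posterior, P(purple next | data) = (1/4)(0.35724) + (2/9)(0.047361) + (3/4)(0.5954) = 0.54638.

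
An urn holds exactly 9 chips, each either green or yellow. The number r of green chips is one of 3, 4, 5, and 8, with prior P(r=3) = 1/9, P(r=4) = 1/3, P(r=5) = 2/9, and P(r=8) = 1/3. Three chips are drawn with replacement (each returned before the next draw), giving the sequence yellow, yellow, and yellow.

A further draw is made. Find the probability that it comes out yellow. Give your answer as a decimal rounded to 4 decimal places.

The likelihood of the observed sequence under each hypothesis: P(data | r = 3) = (6/9)(6/9)(6/9) = 0.2963; P(data | r = 4) = (5/9)(5/9)(5/9) = 0.17147; P(data | r = 5) = (4/9)(4/9)(4/9) = 0.087791; P(data | r = 8) = (1/9)(1/9)(1/9) = 0.0013717.
Weighting by the prior gives 1/9 · 0.2963 = 0.032922, 1/3 · 0.17147 = 0.057156, 2/9 · 0.087791 = 0.019509, 1/3 · 0.0013717 = 0.00045725; with total 0.11004.
Dividing through by the total gives posterior P(r = 3 | data) = 0.29917, P(r = 4 | data) = 0.51939, P(r = 5 | data) = 0.17729, P(r = 8 | data) = 0.0041551.
Averaging over the posterior, P(yellow next | data) = (2/3)(0.29917) + (5/9)(0.51939) + (4/9)(0.17729) + (1/9)(0.0041551) = 0.56725.

0.5673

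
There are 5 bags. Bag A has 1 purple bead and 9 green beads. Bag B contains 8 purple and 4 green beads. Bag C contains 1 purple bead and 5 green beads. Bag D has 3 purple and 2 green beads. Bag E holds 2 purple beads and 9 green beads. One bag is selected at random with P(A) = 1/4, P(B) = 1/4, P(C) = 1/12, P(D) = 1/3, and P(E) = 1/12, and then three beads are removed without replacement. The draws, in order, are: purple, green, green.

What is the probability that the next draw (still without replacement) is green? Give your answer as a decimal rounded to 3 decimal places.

0.522

Under each hypothesis, the probability of the observed sequence is: P(data | bag A) = (1/10)(9/9)(8/8) = 0.1; P(data | bag B) = (8/12)(4/11)(3/10) = 0.072727; P(data | bag C) = (1/6)(5/5)(4/4) = 0.16667; P(data | bag D) = (3/5)(2/4)(1/3) = 0.1; P(data | bag E) = (2/11)(9/10)(8/9) = 0.14545.
The prior-weighted likelihoods are 1/4 · 0.1 = 0.025, 1/4 · 0.072727 = 0.018182, 1/12 · 0.16667 = 0.013889, 1/3 · 0.1 = 0.033333, 1/12 · 0.14545 = 0.012121; summing to 0.10253.
Dividing through by the total gives posterior P(bag A | data) = 0.24384, P(bag B | data) = 0.17734, P(bag C | data) = 0.13547, P(bag D | data) = 0.32512, P(bag E | data) = 0.11823.
So P(green next | data) = Σ P(green next | H) P(H | data) = (1)(0.24384) + (2/9)(0.17734) + (1)(0.13547) + (0)(0.32512) + (7/8)(0.11823) = 0.52217.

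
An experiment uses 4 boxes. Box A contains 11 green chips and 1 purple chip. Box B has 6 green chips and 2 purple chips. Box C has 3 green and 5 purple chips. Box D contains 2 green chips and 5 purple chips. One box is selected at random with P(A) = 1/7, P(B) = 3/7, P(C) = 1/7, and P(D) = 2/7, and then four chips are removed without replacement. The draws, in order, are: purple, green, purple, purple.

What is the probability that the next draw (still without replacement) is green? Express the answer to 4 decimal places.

The likelihood of the observed sequence under each hypothesis: P(data | box A) = (1/12)(11/11)(0/10) = 0; P(data | box B) = (2/8)(6/7)(1/6)(0/5) = 0; P(data | box C) = (5/8)(3/7)(4/6)(3/5) = 3/28; P(data | box D) = (5/7)(2/6)(4/5)(3/4) = 1/7.
Weighting by the prior gives 1/7 · 0 = 0, 3/7 · 0 = 0, 1/7 · 3/28 = 3/196, 2/7 · 1/7 = 2/49; with total 11/196.
Dividing through by the total gives posterior P(box A | data) = 0, P(box B | data) = 0, P(box C | data) = 3/11, P(box D | data) = 8/11.
Averaging over the posterior, P(green next | data) = (1/2)(3/11) + (1/3)(8/11) = 25/66.

0.3788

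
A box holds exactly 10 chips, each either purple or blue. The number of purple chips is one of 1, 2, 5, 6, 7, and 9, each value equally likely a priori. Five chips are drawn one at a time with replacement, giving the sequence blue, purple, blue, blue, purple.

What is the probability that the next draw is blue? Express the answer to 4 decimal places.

0.5394

Compute the likelihood of the observed sequence for each case: P(data | r = 1) = (9/10)(1/10)(9/10)(9/10)(1/10) = 0.00729; P(data | r = 2) = (8/10)(2/10)(8/10)(8/10)(2/10) = 0.02048; P(data | r = 5) = (5/10)(5/10)(5/10)(5/10)(5/10) = 0.03125; P(data | r = 6) = (4/10)(6/10)(4/10)(4/10)(6/10) = 0.02304; P(data | r = 7) = (3/10)(7/10)(3/10)(3/10)(7/10) = 0.01323; P(data | r = 9) = (1/10)(9/10)(1/10)(1/10)(9/10) = 0.00081.
The prior-weighted likelihoods are 1/6 · 0.00729 = 0.001215, 1/6 · 0.02048 = 0.0034133, 1/6 · 0.03125 = 0.0052083, 1/6 · 0.02304 = 0.00384, 1/6 · 0.01323 = 0.002205, 1/6 · 0.00081 = 0.000135; these sum to 0.016017.
The posterior is then P(r = 1 | data) = 0.075858, P(r = 2 | data) = 0.21311, P(r = 5 | data) = 0.32518, P(r = 6 | data) = 0.23975, P(r = 7 | data) = 0.13767, P(r = 9 | data) = 0.0084287.
The predictive probability is P(blue next | data) = (9/10)(0.075858) + (4/5)(0.21311) + (1/2)(0.32518) + (2/5)(0.23975) + (3/10)(0.13767) + (1/10)(0.0084287) = 0.5394.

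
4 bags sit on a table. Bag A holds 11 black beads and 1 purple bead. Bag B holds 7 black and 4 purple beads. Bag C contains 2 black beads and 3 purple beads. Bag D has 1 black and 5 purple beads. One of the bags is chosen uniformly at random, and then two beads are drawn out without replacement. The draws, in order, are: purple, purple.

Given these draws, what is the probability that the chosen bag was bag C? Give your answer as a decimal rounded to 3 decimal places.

The likelihood of the observed sequence under each hypothesis: P(data | bag A) = (1/12)(0/11) = 0; P(data | bag B) = (4/11)(3/10) = 6/55; P(data | bag C) = (3/5)(2/4) = 3/10; P(data | bag D) = (5/6)(4/5) = 2/3.
The prior-weighted likelihoods are 1/4 · 0 = 0, 1/4 · 6/55 = 3/110, 1/4 · 3/10 = 3/40, 1/4 · 2/3 = 1/6; with total 71/264.
By Bayes' rule, P(bag C | data) = (3/40) / (71/264) = 99/355.

0.279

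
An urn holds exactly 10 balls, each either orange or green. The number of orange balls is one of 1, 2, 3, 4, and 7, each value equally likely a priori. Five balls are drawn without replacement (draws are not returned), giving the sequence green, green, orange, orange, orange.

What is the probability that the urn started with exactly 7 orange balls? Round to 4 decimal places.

The likelihood of the observed sequence under each hypothesis: P(data | r = 1) = (9/10)(8/9)(1/8)(0/7) = 0; P(data | r = 2) = (8/10)(7/9)(2/8)(1/7)(0/6) = 0; P(data | r = 3) = (7/10)(6/9)(3/8)(2/7)(1/6) = 0.0083333; P(data | r = 4) = (6/10)(5/9)(4/8)(3/7)(2/6) = 0.02381; P(data | r = 7) = (3/10)(2/9)(7/8)(6/7)(5/6) = 0.041667.
Weighting by the prior gives 1/5 · 0 = 0, 1/5 · 0 = 0, 1/5 · 0.0083333 = 0.0016667, 1/5 · 0.02381 = 0.0047619, 1/5 · 0.041667 = 0.0083333; with total 0.014762.
So P(r = 7 | data) = (0.0083333) / (0.014762) = 0.56452.

0.5645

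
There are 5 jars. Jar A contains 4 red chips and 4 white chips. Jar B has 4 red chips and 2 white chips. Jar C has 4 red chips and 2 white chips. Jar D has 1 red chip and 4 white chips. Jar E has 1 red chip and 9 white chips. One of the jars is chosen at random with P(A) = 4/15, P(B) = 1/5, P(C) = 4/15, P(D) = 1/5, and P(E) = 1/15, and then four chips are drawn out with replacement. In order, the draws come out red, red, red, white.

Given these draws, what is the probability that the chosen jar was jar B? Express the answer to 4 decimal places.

For each hypothesis, P(data | H) works out to: P(data | jar A) = (4/8)(4/8)(4/8)(4/8) = 0.0625; P(data | jar B) = (4/6)(4/6)(4/6)(2/6) = 0.098765; P(data | jar C) = (4/6)(4/6)(4/6)(2/6) = 0.098765; P(data | jar D) = (1/5)(1/5)(1/5)(4/5) = 0.0064; P(data | jar E) = (1/10)(1/10)(1/10)(9/10) = 0.0009.
The prior-weighted likelihoods are 4/15 · 0.0625 = 0.016667, 1/5 · 0.098765 = 0.019753, 4/15 · 0.098765 = 0.026337, 1/5 · 0.0064 = 0.00128, 1/15 · 0.0009 = 6e-05; summing to 0.064097.
Hence P(jar B | data) = (0.019753) / (0.064097) = 0.30817.

0.3082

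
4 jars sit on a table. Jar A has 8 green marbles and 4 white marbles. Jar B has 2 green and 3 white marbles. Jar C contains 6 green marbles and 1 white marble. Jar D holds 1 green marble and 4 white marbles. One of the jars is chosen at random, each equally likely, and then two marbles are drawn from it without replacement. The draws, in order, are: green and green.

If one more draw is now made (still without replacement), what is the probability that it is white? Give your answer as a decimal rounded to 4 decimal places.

0.3331

For each hypothesis, P(data | H) works out to: P(data | jar A) = (8/12)(7/11) = 0.42424; P(data | jar B) = (2/5)(1/4) = 0.1; P(data | jar C) = (6/7)(5/6) = 0.71429; P(data | jar D) = (1/5)(0/4) = 0.
The prior-weighted likelihoods are 1/4 · 0.42424 = 0.10606, 1/4 · 0.1 = 0.025, 1/4 · 0.71429 = 0.17857, 1/4 · 0 = 0; these sum to 0.30963.
Normalising, the posterior is P(jar A | data) = 0.34254, P(jar B | data) = 0.080741, P(jar C | data) = 0.57672, P(jar D | data) = 0.
Averaging over the posterior, P(white next | data) = (2/5)(0.34254) + (1)(0.080741) + (1/5)(0.57672) = 0.3331.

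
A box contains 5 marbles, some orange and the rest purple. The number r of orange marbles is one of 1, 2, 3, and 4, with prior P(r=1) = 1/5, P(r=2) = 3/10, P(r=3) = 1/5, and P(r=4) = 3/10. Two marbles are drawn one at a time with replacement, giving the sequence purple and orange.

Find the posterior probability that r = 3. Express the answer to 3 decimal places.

For each hypothesis, P(data | H) works out to: P(data | r = 1) = (4/5)(1/5) = 4/25; P(data | r = 2) = (3/5)(2/5) = 6/25; P(data | r = 3) = (2/5)(3/5) = 6/25; P(data | r = 4) = (1/5)(4/5) = 4/25.
Multiplying each by its prior: 1/5 · 4/25 = 4/125, 3/10 · 6/25 = 9/125, 1/5 · 6/25 = 6/125, 3/10 · 4/25 = 6/125; these sum to 1/5.
By Bayes' rule, P(r = 3 | data) = (6/125) / (1/5) = 6/25.

0.240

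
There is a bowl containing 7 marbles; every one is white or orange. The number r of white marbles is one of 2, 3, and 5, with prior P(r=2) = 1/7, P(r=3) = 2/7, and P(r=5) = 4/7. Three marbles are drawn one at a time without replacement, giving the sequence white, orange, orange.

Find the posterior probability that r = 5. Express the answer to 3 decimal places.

0.263

For each hypothesis, P(data | H) works out to: P(data | r = 2) = (2/7)(5/6)(4/5) = 4/21; P(data | r = 3) = (3/7)(4/6)(3/5) = 6/35; P(data | r = 5) = (5/7)(2/6)(1/5) = 1/21.
Multiplying each by its prior: 1/7 · 4/21 = 4/147, 2/7 · 6/35 = 12/245, 4/7 · 1/21 = 4/147; with total 76/735.
So P(r = 5 | data) = (4/147) / (76/735) = 5/19.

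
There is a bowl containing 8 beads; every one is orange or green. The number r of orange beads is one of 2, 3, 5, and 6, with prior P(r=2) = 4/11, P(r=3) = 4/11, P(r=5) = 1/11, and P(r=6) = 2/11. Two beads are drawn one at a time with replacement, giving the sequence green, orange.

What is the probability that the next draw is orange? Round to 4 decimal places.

The likelihood of the observed sequence under each hypothesis: P(data | r = 2) = (6/8)(2/8) = 3/16; P(data | r = 3) = (5/8)(3/8) = 15/64; P(data | r = 5) = (3/8)(5/8) = 15/64; P(data | r = 6) = (2/8)(6/8) = 3/16.
The prior-weighted likelihoods are 4/11 · 3/16 = 3/44, 4/11 · 15/64 = 15/176, 1/11 · 15/64 = 15/704, 2/11 · 3/16 = 3/88; these sum to 147/704.
The posterior is then P(r = 2 | data) = 16/49, P(r = 3 | data) = 20/49, P(r = 5 | data) = 5/49, P(r = 6 | data) = 8/49.
So P(orange next | data) = Σ P(orange next | H) P(H | data) = (1/4)(16/49) + (3/8)(20/49) + (5/8)(5/49) + (3/4)(8/49) = 165/392.

0.4209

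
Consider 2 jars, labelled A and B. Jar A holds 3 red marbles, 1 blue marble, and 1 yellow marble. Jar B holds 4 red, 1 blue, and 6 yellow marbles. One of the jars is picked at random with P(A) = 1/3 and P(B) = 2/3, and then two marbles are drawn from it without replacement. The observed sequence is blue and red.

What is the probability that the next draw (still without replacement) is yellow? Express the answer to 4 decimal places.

For each hypothesis, P(data | H) works out to: P(data | jar A) = (1/5)(3/4) = 3/20; P(data | jar B) = (1/11)(4/10) = 2/55.
The prior-weighted likelihoods are 1/3 · 3/20 = 1/20, 2/3 · 2/55 = 4/165; summing to 49/660.
Normalising, the posterior is P(jar A | data) = 33/49, P(jar B | data) = 16/49.
Averaging over the posterior, P(yellow next | data) = (1/3)(33/49) + (2/3)(16/49) = 65/147.

0.4422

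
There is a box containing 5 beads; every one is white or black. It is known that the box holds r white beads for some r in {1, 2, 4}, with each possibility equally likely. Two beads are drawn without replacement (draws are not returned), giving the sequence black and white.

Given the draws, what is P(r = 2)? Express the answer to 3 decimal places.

0.429

The likelihood of the observed sequence under each hypothesis: P(data | r = 1) = (4/5)(1/4) = 1/5; P(data | r = 2) = (3/5)(2/4) = 3/10; P(data | r = 4) = (1/5)(4/4) = 1/5.
Multiplying each by its prior: 1/3 · 1/5 = 1/15, 1/3 · 3/10 = 1/10, 1/3 · 1/5 = 1/15; with total 7/30.
Therefore the posterior P(r = 2 | data) = (1/10) / (7/30) = 3/7.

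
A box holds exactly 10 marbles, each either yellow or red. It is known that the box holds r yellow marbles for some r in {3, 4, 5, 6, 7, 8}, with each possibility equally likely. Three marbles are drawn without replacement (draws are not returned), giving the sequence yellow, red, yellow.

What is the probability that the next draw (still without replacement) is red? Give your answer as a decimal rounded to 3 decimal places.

For each hypothesis, P(data | H) works out to: P(data | r = 3) = (3/10)(7/9)(2/8) = 0.058333; P(data | r = 4) = (4/10)(6/9)(3/8) = 0.1; P(data | r = 5) = (5/10)(5/9)(4/8) = 0.13889; P(data | r = 6) = (6/10)(4/9)(5/8) = 0.16667; P(data | r = 7) = (7/10)(3/9)(6/8) = 0.175; P(data | r = 8) = (8/10)(2/9)(7/8) = 0.15556.
Multiplying each by its prior: 1/6 · 0.058333 = 0.0097222, 1/6 · 0.1 = 0.016667, 1/6 · 0.13889 = 0.023148, 1/6 · 0.16667 = 0.027778, 1/6 · 0.175 = 0.029167, 1/6 · 0.15556 = 0.025926; these sum to 0.13241.
Normalising, the posterior is P(r = 3 | data) = 0.073427, P(r = 4 | data) = 0.12587, P(r = 5 | data) = 0.17483, P(r = 6 | data) = 0.20979, P(r = 7 | data) = 0.22028, P(r = 8 | data) = 0.1958.
The predictive probability is P(red next | data) = (6/7)(0.073427) + (5/7)(0.12587) + (4/7)(0.17483) + (3/7)(0.20979) + (2/7)(0.22028) + (1/7)(0.1958) = 0.43357.

0.434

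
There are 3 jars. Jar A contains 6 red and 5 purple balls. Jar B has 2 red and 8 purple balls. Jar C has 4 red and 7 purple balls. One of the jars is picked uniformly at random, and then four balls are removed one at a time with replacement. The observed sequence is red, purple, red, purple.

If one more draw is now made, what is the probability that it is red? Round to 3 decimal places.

0.413

The likelihood of the observed sequence under each hypothesis: P(data | jar A) = (6/11)(5/11)(6/11)(5/11) = 0.061471; P(data | jar B) = (2/10)(8/10)(2/10)(8/10) = 0.0256; P(data | jar C) = (4/11)(7/11)(4/11)(7/11) = 0.053548.
The prior-weighted likelihoods are 1/3 · 0.061471 = 0.02049, 1/3 · 0.0256 = 0.0085333, 1/3 · 0.053548 = 0.017849; these sum to 0.046873.
Dividing through by the total gives posterior P(jar A | data) = 0.43715, P(jar B | data) = 0.18205, P(jar C | data) = 0.3808.
The predictive probability is P(red next | data) = (6/11)(0.43715) + (1/5)(0.18205) + (4/11)(0.3808) = 0.41333.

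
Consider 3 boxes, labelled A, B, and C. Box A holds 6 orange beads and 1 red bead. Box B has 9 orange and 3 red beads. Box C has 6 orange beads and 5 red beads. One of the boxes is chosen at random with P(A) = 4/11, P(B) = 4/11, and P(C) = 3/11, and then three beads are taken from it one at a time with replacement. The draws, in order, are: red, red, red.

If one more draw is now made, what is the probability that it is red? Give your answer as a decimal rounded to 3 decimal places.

The likelihood of the observed sequence under each hypothesis: P(data | box A) = (1/7)(1/7)(1/7) = 0.0029155; P(data | box B) = (3/12)(3/12)(3/12) = 0.015625; P(data | box C) = (5/11)(5/11)(5/11) = 0.093914.
Weighting by the prior gives 4/11 · 0.0029155 = 0.0010602, 4/11 · 0.015625 = 0.0056818, 3/11 · 0.093914 = 0.025613; these sum to 0.032355.
Normalising, the posterior is P(box A | data) = 0.032767, P(box B | data) = 0.17561, P(box C | data) = 0.79162.
Averaging over the posterior, P(red next | data) = (1/7)(0.032767) + (1/4)(0.17561) + (5/11)(0.79162) = 0.40841.

0.408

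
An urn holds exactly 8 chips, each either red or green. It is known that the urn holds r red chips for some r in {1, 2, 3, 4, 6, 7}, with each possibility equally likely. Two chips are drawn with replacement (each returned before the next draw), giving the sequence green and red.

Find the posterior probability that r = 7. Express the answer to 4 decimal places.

Under each hypothesis, the probability of the observed sequence is: P(data | r = 1) = (7/8)(1/8) = 7/64; P(data | r = 2) = (6/8)(2/8) = 3/16; P(data | r = 3) = (5/8)(3/8) = 15/64; P(data | r = 4) = (4/8)(4/8) = 1/4; P(data | r = 6) = (2/8)(6/8) = 3/16; P(data | r = 7) = (1/8)(7/8) = 7/64.
Weighting by the prior gives 1/6 · 7/64 = 7/384, 1/6 · 3/16 = 1/32, 1/6 · 15/64 = 5/128, 1/6 · 1/4 = 1/24, 1/6 · 3/16 = 1/32, 1/6 · 7/64 = 7/384; with total 23/128.
By Bayes' rule, P(r = 7 | data) = (7/384) / (23/128) = 7/69.

0.1014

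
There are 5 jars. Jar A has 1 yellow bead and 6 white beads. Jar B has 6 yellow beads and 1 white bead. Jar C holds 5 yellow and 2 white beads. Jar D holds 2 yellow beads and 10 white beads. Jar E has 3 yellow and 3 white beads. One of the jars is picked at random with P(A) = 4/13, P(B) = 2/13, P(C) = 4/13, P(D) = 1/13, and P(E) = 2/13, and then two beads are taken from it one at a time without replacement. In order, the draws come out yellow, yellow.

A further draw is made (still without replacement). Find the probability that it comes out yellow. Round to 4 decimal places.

For each hypothesis, P(data | H) works out to: P(data | jar A) = (1/7)(0/6) = 0; P(data | jar B) = (6/7)(5/6) = 0.71429; P(data | jar C) = (5/7)(4/6) = 0.47619; P(data | jar D) = (2/12)(1/11) = 0.015152; P(data | jar E) = (3/6)(2/5) = 0.2.
Multiplying each by its prior: 4/13 · 0 = 0, 2/13 · 0.71429 = 0.10989, 4/13 · 0.47619 = 0.14652, 1/13 · 0.015152 = 0.0011655, 2/13 · 0.2 = 0.030769; summing to 0.28834.
Normalising, the posterior is P(jar A | data) = 0, P(jar B | data) = 0.38111, P(jar C | data) = 0.50814, P(jar D | data) = 0.004042, P(jar E | data) = 0.10671.
So P(yellow next | data) = Σ P(yellow next | H) P(H | data) = (4/5)(0.38111) + (3/5)(0.50814) + (0)(0.004042) + (1/4)(0.10671) = 0.63645.

0.6364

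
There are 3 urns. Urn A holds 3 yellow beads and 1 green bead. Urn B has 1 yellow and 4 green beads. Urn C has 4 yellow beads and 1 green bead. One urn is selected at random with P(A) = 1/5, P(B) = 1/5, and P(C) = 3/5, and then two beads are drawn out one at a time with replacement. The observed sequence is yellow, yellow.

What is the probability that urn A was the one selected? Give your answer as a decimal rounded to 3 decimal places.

Under each hypothesis, the probability of the observed sequence is: P(data | urn A) = (3/4)(3/4) = 0.5625; P(data | urn B) = (1/5)(1/5) = 0.04; P(data | urn C) = (4/5)(4/5) = 0.64.
Multiplying each by its prior: 1/5 · 0.5625 = 0.1125, 1/5 · 0.04 = 0.008, 3/5 · 0.64 = 0.384; these sum to 0.5045.
By Bayes' rule, P(urn A | data) = (0.1125) / (0.5045) = 0.22299.

0.223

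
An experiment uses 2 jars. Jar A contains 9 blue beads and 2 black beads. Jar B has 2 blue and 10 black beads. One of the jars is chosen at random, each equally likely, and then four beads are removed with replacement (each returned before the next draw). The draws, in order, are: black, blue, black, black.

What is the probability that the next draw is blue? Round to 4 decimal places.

0.1983

For each hypothesis, P(data | H) works out to: P(data | jar A) = (2/11)(9/11)(2/11)(2/11) = 0.0049177; P(data | jar B) = (10/12)(2/12)(10/12)(10/12) = 0.096451.
Multiplying each by its prior: 1/2 · 0.0049177 = 0.0024588, 1/2 · 0.096451 = 0.048225; summing to 0.050684.
Dividing through by the total gives posterior P(jar A | data) = 0.048513, P(jar B | data) = 0.95149.
Averaging over the posterior, P(blue next | data) = (9/11)(0.048513) + (1/6)(0.95149) = 0.19827.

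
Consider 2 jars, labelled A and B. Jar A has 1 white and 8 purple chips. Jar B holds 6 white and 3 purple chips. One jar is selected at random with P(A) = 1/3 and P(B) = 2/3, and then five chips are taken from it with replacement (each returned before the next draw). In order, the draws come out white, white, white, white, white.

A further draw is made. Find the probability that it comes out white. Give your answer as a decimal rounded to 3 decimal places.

For each hypothesis, P(data | H) works out to: P(data | jar A) = (1/9)(1/9)(1/9)(1/9)(1/9) = 1.6935e-05; P(data | jar B) = (6/9)(6/9)(6/9)(6/9)(6/9) = 0.13169.
Weighting by the prior gives 1/3 · 1.6935e-05 = 5.645e-06, 2/3 · 0.13169 = 0.087791; with total 0.087797.
The posterior is then P(jar A | data) = 6.4296e-05, P(jar B | data) = 0.99994.
Averaging over the posterior, P(white next | data) = (1/9)(6.4296e-05) + (2/3)(0.99994) = 0.66663.

0.667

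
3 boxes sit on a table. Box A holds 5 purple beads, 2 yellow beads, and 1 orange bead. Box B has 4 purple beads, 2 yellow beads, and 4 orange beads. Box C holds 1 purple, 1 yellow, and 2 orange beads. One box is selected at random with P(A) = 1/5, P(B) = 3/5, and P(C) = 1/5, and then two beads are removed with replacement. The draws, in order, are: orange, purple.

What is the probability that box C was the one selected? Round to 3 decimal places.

0.183

Compute the likelihood of the observed sequence for each case: P(data | box A) = (1/8)(5/8) = 0.078125; P(data | box B) = (4/10)(4/10) = 0.16; P(data | box C) = (2/4)(1/4) = 0.125.
The prior-weighted likelihoods are 1/5 · 0.078125 = 0.015625, 3/5 · 0.16 = 0.096, 1/5 · 0.125 = 0.025; these sum to 0.13662.
Therefore the posterior P(box C | data) = (0.025) / (0.13662) = 0.18298.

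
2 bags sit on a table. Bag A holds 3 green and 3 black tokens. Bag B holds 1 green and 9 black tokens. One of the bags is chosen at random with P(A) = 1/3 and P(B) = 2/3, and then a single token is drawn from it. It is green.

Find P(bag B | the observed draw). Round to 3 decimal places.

The likelihood of this draw under each hypothesis: P(data | bag A) = (3/6) = 1/2; P(data | bag B) = (1/10) = 1/10.
Weighting by the prior gives 1/3 · 1/2 = 1/6, 2/3 · 1/10 = 1/15; summing to 7/30.
Hence P(bag B | data) = (1/15) / (7/30) = 2/7.

0.286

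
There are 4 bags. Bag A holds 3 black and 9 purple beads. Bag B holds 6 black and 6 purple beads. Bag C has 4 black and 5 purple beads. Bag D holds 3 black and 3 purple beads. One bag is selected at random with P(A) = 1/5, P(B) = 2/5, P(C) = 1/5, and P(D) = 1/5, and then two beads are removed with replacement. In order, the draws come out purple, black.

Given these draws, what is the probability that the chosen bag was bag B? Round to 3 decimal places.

For each hypothesis, P(data | H) works out to: P(data | bag A) = (9/12)(3/12) = 0.1875; P(data | bag B) = (6/12)(6/12) = 0.25; P(data | bag C) = (5/9)(4/9) = 0.24691; P(data | bag D) = (3/6)(3/6) = 0.25.
Multiplying each by its prior: 1/5 · 0.1875 = 0.0375, 2/5 · 0.25 = 0.1, 1/5 · 0.24691 = 0.049383, 1/5 · 0.25 = 0.05; these sum to 0.23688.
Therefore the posterior P(bag B | data) = (0.1) / (0.23688) = 0.42215.

0.422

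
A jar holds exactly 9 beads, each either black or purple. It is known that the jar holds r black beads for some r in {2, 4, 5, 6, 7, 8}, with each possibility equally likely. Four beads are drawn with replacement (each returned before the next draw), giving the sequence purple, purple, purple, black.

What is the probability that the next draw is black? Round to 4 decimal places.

0.4106

Compute the likelihood of the observed sequence for each case: P(data | r = 2) = (7/9)(7/9)(7/9)(2/9) = 0.10456; P(data | r = 4) = (5/9)(5/9)(5/9)(4/9) = 0.076208; P(data | r = 5) = (4/9)(4/9)(4/9)(5/9) = 0.048773; P(data | r = 6) = (3/9)(3/9)(3/9)(6/9) = 0.024691; P(data | r = 7) = (2/9)(2/9)(2/9)(7/9) = 0.0085353; P(data | r = 8) = (1/9)(1/9)(1/9)(8/9) = 0.0012193.
The prior-weighted likelihoods are 1/6 · 0.10456 = 0.017426, 1/6 · 0.076208 = 0.012701, 1/6 · 0.048773 = 0.0081288, 1/6 · 0.024691 = 0.0041152, 1/6 · 0.0085353 = 0.0014225, 1/6 · 0.0012193 = 0.00020322; these sum to 0.043997.
The posterior is then P(r = 2 | data) = 0.39607, P(r = 4 | data) = 0.28868, P(r = 5 | data) = 0.18476, P(r = 6 | data) = 0.093533, P(r = 7 | data) = 0.032333, P(r = 8 | data) = 0.0046189.
Averaging over the posterior, P(black next | data) = (2/9)(0.39607) + (4/9)(0.28868) + (5/9)(0.18476) + (2/3)(0.093533) + (7/9)(0.032333) + (8/9)(0.0046189) = 0.41057.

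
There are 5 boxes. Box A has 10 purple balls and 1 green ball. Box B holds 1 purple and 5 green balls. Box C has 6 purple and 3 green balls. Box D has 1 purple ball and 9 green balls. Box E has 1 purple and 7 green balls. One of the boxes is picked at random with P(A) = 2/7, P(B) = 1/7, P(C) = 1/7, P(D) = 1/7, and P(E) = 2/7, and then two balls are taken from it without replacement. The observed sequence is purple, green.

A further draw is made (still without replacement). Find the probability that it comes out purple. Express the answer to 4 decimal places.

0.3800

Under each hypothesis, the probability of the observed sequence is: P(data | box A) = (10/11)(1/10) = 0.090909; P(data | box B) = (1/6)(5/5) = 0.16667; P(data | box C) = (6/9)(3/8) = 0.25; P(data | box D) = (1/10)(9/9) = 0.1; P(data | box E) = (1/8)(7/7) = 0.125.
Multiplying each by its prior: 2/7 · 0.090909 = 0.025974, 1/7 · 0.16667 = 0.02381, 1/7 · 0.25 = 0.035714, 1/7 · 0.1 = 0.014286, 2/7 · 0.125 = 0.035714; these sum to 0.1355.
Normalising, the posterior is P(box A | data) = 0.19169, P(box B | data) = 0.17572, P(box C | data) = 0.26358, P(box D | data) = 0.10543, P(box E | data) = 0.26358.
The predictive probability is P(purple next | data) = (1)(0.19169) + (0)(0.17572) + (5/7)(0.26358) + (0)(0.10543) + (0)(0.26358) = 0.37996.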